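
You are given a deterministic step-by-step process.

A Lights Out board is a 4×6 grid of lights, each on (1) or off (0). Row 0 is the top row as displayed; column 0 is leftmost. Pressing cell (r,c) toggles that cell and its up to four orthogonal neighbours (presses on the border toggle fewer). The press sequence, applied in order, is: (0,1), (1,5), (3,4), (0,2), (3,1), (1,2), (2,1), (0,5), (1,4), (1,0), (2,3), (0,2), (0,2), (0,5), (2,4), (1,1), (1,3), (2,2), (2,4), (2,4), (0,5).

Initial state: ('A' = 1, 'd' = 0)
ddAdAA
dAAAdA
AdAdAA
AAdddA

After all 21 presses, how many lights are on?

[0] ddAdAA
dAAAdA
AdAdAA
AAdddA
[1] AAddAA
ddAAdA
AdAdAA
AAdddA
[2] AAddAd
ddAAAd
AdAdAd
AAdddA
[3] AAddAd
ddAAAd
AdAddd
AAdAAd
[4] AdAAAd
dddAAd
AdAddd
AAdAAd
[5] AdAAAd
dddAAd
AAAddd
ddAAAd
[6] AddAAd
dAAdAd
AAdddd
ddAAAd
[7] AddAAd
ddAdAd
ddAddd
dAAAAd
[8] AddAdA
ddAdAA
ddAddd
dAAAAd
[9] AddAAA
ddAAdd
ddAdAd
dAAAAd
[10] dddAAA
AAAAdd
AdAdAd
dAAAAd
[11] dddAAA
AAAddd
AddAdd
dAAdAd
[12] dAAdAA
AAdddd
AddAdd
dAAdAd
[13] dddAAA
AAAddd
AddAdd
dAAdAd
[14] dddAdd
AAAddA
AddAdd
dAAdAd
[15] dddAdd
AAAdAA
AdddAA
dAAddd
[16] dAdAdd
ddddAA
AAddAA
dAAddd
[17] dAdddd
ddAAdA
AAdAAA
dAAddd
[18] dAdddd
dddAdA
AdAdAA
dAdddd
[19] dAdddd
dddAAA
AdAAdd
dAddAd
[20] dAdddd
dddAdA
AdAdAA
dAdddd
[21] dAddAA
dddAdd
AdAdAA
dAdddd

9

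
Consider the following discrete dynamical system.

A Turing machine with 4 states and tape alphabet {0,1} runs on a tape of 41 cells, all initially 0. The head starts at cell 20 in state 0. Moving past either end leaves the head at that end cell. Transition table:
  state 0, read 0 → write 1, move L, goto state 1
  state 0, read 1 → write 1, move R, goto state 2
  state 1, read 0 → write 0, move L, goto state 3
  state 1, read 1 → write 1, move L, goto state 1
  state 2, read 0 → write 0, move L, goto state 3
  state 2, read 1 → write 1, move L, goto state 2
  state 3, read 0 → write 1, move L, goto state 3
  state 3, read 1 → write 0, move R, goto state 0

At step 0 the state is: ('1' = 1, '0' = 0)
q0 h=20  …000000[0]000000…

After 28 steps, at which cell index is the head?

t=0: q0 h=20  …000000[0]000000…
t=1: q1 h=19  …000000[0]100000…
t=2: q3 h=18  …000000[0]010000…
t=3: q3 h=17  …000000[0]101000…
t=4: q3 h=16  …000000[0]110100…
t=5: q3 h=15  …000000[0]111010…
t=6: q3 h=14  …000000[0]111101…
t=7: q3 h=13  …000000[0]111110…
t=8: q3 h=12  …000000[0]111111…
t=9: q3 h=11  …000000[0]111111…
t=10: q3 h=10  …000000[0]111111…
t=11: q3 h= 9  …000000[0]111111…
t=12: q3 h= 8  …000000[0]111111…
t=13: q3 h= 7  …000000[0]111111…
t=14: q3 h= 6  |000000[0]111111…
t=15: q3 h= 5  |00000[0]111111…
t=16: q3 h= 4  |0000[0]111111…
t=17: q3 h= 3  |000[0]111111…
t=18: q3 h= 2  |00[0]111111…
t=19: q3 h= 1  |0[0]111111…
t=20: q3 h= 0  |[0]111111…
t=21: q3 h= 0  |[1]111111…
t=22: q0 h= 1  |0[1]111111…
t=23: q2 h= 2  |01[1]111111…
t=24: q2 h= 1  |0[1]111111…
t=25: q2 h= 0  |[0]111111…
t=26: q3 h= 0  |[0]111111…
t=27: q3 h= 0  |[1]111111…
t=28: q0 h= 1  |0[1]111111…

1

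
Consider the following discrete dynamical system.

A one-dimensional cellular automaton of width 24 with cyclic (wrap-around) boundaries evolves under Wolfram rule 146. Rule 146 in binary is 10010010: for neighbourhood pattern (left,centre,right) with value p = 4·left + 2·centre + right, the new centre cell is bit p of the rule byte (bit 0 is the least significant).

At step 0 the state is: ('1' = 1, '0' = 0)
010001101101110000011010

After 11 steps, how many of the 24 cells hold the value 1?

4

0) 010001101101110000011010
1) 101010000000101000100001
2) 000001000001000101010010
3) 000010100010101000001101
4) 100100010100000100010000
5) 011010100010001010101001
6) 000000010101010000000110
7) 000000100000001000001001
8) 100001010000010100010110
9) 010010001000100010100000
10) 101101010101010100010000
11) 000000000000000010101001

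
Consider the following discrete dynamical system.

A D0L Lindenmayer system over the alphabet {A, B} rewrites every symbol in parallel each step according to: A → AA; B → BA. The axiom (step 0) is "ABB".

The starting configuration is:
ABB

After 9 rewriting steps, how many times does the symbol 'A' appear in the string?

1534

gen 0: ABB
gen 1: AABABA
gen 2: AAAABAAABAAA
gen 3: AAAAAAAABAAAAAAABAAAAAAA
gen 4: AAAAAAAAAAAAAAAABAAAAAAAAAAAAAAABAAAAAAAAAAAAAAA
gen 5: AAAAAAAAAAAAAAAAAAAAAAAAAAAAAAAABAAAAAAAAAAAAAAAAAAAAAAAAAAAAAAABAAAAAAAAAAAAAAAAAAAAAAAAAAAAAAA
gen 6: AAAAAAAAAAAAAAAAAAAAAAAAAAAAAAAAAAAAAAAAAAAAAAAAAAAAAAAAAA…AAAAAAAAAAAAAAAAAAAAAAAAAAAAAAAAAAAAAAAAAAAAAAAAAAAAAAAAAA  (len 192)
gen 7: AAAAAAAAAAAAAAAAAAAAAAAAAAAAAAAAAAAAAAAAAAAAAAAAAAAAAAAAAA…AAAAAAAAAAAAAAAAAAAAAAAAAAAAAAAAAAAAAAAAAAAAAAAAAAAAAAAAAA  (len 384)
gen 8: AAAAAAAAAAAAAAAAAAAAAAAAAAAAAAAAAAAAAAAAAAAAAAAAAAAAAAAAAA…AAAAAAAAAAAAAAAAAAAAAAAAAAAAAAAAAAAAAAAAAAAAAAAAAAAAAAAAAA  (len 768)
gen 9: AAAAAAAAAAAAAAAAAAAAAAAAAAAAAAAAAAAAAAAAAAAAAAAAAAAAAAAAAA…AAAAAAAAAAAAAAAAAAAAAAAAAAAAAAAAAAAAAAAAAAAAAAAAAAAAAAAAAA  (len 1536)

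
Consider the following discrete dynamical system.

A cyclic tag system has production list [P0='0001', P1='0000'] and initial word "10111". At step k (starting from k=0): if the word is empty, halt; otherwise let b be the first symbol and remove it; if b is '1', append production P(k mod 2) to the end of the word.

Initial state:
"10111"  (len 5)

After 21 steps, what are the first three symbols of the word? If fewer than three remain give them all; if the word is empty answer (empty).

k=0  "10111"  (len 5)
k=1  "01110001"  (len 8)
k=2  "1110001"  (len 7)
k=3  "1100010001"  (len 10)
k=4  "1000100010000"  (len 13)
k=5  "0001000100000001"  (len 16)
k=6  "001000100000001"  (len 15)
k=7  "01000100000001"  (len 14)
k=8  "1000100000001"  (len 13)
k=9  "0001000000010001"  (len 16)
k=10  "001000000010001"  (len 15)
k=11  "01000000010001"  (len 14)
k=12  "1000000010001"  (len 13)
k=13  "0000000100010001"  (len 16)
k=14  "000000100010001"  (len 15)
k=15  "00000100010001"  (len 14)
k=16  "0000100010001"  (len 13)
k=17  "000100010001"  (len 12)
k=18  "00100010001"  (len 11)
k=19  "0100010001"  (len 10)
k=20  "100010001"  (len 9)
k=21  "000100010001"  (len 12)

000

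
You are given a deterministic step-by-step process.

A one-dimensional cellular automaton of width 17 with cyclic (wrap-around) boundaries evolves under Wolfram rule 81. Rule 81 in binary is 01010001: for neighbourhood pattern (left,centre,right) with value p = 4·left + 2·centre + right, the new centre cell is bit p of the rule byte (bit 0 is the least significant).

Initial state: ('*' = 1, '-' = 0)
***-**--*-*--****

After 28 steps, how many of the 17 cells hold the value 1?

0) ***-**--*-*--****
1) --*--**----*-----
2) *--*--****--*****
3) **--*----**------
4) -**--***--******-
5) --**---**------**
6) *--***--******--*
7) **---**------**--
8) -***--******--**-
9) ---**------**--**
10) **--******--**--*
11) -**------**--**--
12) --******--**--***
13) *------**--**---*
14) ******--**--***--
15) -----**--**---**-
16) ****--**--***--**
17) ---**--**---**---
18) **--**--***--****
19) -**--**---**-----
20) --**--***--******
21) *--**---**------*
22) **--***--******--
23) -**---**------**-
24) --***--******--**
25) *---**------**--*
26) ***--******--**--
27) --**------**--**-
28) *--******--**--**

11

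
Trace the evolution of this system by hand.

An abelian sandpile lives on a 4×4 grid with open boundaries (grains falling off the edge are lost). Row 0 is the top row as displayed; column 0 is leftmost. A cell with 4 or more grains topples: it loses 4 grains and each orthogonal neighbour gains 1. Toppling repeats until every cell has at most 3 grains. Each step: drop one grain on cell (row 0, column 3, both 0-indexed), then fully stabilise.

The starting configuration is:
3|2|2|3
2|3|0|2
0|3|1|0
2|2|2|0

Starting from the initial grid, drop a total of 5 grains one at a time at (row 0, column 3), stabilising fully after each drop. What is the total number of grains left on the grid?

k=0  3|2|2|3
2|3|0|2
0|3|1|0
2|2|2|0
k=1  3|2|3|0
2|3|0|3
0|3|1|0
2|2|2|0
k=2  3|2|3|1
2|3|0|3
0|3|1|0
2|2|2|0
k=3  3|2|3|2
2|3|0|3
0|3|1|0
2|2|2|0
k=4  3|2|3|3
2|3|0|3
0|3|1|0
2|2|2|0
k=5  3|3|0|2
2|3|2|0
0|3|1|1
2|2|2|0

26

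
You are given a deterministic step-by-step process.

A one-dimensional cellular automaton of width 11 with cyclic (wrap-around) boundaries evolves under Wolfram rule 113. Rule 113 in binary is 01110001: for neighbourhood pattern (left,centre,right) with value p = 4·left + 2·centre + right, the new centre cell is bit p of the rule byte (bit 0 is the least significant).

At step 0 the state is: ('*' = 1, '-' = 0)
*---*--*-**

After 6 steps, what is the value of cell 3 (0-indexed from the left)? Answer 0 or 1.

1

gen 0: *---*--*-**
gen 1: ***--*--*--
gen 2: --**--*--*-
gen 3: *--**--*--*
gen 4: **--**--*--
gen 5: -**--**--*-
gen 6: --**--**--*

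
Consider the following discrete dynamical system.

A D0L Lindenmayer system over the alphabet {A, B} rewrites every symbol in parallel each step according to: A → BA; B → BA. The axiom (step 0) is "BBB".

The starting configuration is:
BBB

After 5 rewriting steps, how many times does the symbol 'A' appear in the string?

0) BBB
1) BABABA
2) BABABABABABA
3) BABABABABABABABABABABABA
4) BABABABABABABABABABABABABABABABABABABABABABABABA
5) BABABABABABABABABABABABABABABABABABABABABABABABABABABABABABABABABABABABABABABABABABABABABABABABA

48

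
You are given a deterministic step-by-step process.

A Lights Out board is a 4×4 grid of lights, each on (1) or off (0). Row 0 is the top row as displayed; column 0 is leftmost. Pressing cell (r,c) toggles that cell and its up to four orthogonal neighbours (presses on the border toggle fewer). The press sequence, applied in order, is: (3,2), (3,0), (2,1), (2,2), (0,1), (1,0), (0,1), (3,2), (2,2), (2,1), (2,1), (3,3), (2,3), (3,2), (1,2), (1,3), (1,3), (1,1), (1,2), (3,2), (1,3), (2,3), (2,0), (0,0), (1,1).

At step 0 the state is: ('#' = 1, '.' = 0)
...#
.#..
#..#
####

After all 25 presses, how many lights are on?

10

[0] ...#
.#..
#..#
####
[1] ...#
.#..
#.##
#...
[2] ...#
.#..
..##
.#..
[3] ...#
....
##.#
....
[4] ...#
..#.
#.#.
..#.
[5] ####
.##.
#.#.
..#.
[6] .###
#.#.
..#.
..#.
[7] #..#
###.
..#.
..#.
[8] #..#
###.
....
.#.#
[9] #..#
##..
.###
.###
[10] #..#
#...
#..#
..##
[11] #..#
##..
.###
.###
[12] #..#
##..
.##.
.#..
[13] #..#
##.#
.#.#
.#.#
[14] #..#
##.#
.###
..#.
[15] #.##
#.#.
.#.#
..#.
[16] #.#.
#..#
.#..
..#.
[17] #.##
#.#.
.#.#
..#.
[18] ####
.#..
...#
..#.
[19] ##.#
..##
..##
..#.
[20] ##.#
..##
...#
.#.#
[21] ##..
....
....
.#.#
[22] ##..
...#
..##
.#..
[23] ##..
#..#
####
##..
[24] ....
...#
####
##..
[25] .#..
####
#.##
##..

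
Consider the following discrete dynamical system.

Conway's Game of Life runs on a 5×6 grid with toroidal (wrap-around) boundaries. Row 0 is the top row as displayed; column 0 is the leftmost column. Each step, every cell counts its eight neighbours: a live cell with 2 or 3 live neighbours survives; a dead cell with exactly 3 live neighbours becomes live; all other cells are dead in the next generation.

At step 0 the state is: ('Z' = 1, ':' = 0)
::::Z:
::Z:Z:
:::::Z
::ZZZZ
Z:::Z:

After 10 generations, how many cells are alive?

10

step 0: ::::Z:
::Z:Z:
:::::Z
::ZZZZ
Z:::Z:
step 1: ::::Z:
:::ZZZ
::Z::Z
Z::Z::
::::::
step 2: :::ZZZ
:::Z:Z
Z:Z::Z
::::::
::::::
step 3: :::Z:Z
::ZZ::
Z:::ZZ
::::::
::::Z:
step 4: ::ZZ::
Z:ZZ::
:::ZZZ
::::Z:
::::Z:
step 5: :ZZ:Z:
:Z:::Z
::Z::Z
::::::
::::Z:
step 6: ZZZZZZ
:Z:ZZZ
Z:::::
::::::
:::Z::
step 7: :Z::::
::::::
Z:::ZZ
::::::
ZZ:Z:Z
step 8: :ZZ:::
Z::::Z
:::::Z
:Z::::
ZZZ:::
step 9: ::Z::Z
ZZ:::Z
:::::Z
:ZZ:::
Z:::::
step 10: :::::Z
:Z::ZZ
::Z::Z
ZZ::::
Z:Z:::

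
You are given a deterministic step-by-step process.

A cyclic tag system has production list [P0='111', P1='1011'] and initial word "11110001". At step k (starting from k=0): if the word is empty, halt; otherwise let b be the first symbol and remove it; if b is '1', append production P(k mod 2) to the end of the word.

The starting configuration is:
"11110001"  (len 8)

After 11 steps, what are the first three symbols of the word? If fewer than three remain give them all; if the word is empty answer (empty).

101

gen 0: "11110001"  (len 8)
gen 1: "1110001111"  (len 10)
gen 2: "1100011111011"  (len 13)
gen 3: "100011111011111"  (len 15)
gen 4: "000111110111111011"  (len 18)
gen 5: "00111110111111011"  (len 17)
gen 6: "0111110111111011"  (len 16)
gen 7: "111110111111011"  (len 15)
gen 8: "111101111110111011"  (len 18)
gen 9: "11101111110111011111"  (len 20)
gen 10: "11011111101110111111011"  (len 23)
gen 11: "1011111101110111111011111"  (len 25)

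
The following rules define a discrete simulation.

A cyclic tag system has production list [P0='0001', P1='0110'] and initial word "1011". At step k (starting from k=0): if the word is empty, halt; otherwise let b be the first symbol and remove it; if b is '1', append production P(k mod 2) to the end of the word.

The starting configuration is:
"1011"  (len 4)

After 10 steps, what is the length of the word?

t=0: "1011"  (len 4)
t=1: "0110001"  (len 7)
t=2: "110001"  (len 6)
t=3: "100010001"  (len 9)
t=4: "000100010110"  (len 12)
t=5: "00100010110"  (len 11)
t=6: "0100010110"  (len 10)
t=7: "100010110"  (len 9)
t=8: "000101100110"  (len 12)
t=9: "00101100110"  (len 11)
t=10: "0101100110"  (len 10)

10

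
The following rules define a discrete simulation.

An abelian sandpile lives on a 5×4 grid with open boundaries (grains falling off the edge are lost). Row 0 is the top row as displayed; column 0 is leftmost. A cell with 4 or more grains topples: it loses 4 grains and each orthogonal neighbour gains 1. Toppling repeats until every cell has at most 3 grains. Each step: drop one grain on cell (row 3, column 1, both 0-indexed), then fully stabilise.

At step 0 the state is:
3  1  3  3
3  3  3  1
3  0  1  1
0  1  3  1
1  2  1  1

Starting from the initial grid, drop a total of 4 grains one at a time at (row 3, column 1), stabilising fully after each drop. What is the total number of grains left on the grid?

39

k=0  3  1  3  3
3  3  3  1
3  0  1  1
0  1  3  1
1  2  1  1
k=1  3  1  3  3
3  3  3  1
3  0  1  1
0  2  3  1
1  2  1  1
k=2  3  1  3  3
3  3  3  1
3  0  1  1
0  3  3  1
1  2  1  1
k=3  3  1  3  3
3  3  3  1
3  1  2  1
1  1  0  2
1  3  2  1
k=4  3  1  3  3
3  3  3  1
3  1  2  1
1  2  0  2
1  3  2  1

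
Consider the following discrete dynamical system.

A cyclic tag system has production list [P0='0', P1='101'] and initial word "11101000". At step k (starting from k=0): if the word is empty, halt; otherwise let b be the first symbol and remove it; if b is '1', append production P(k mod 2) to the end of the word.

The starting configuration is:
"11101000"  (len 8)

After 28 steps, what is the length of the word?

t=0: "11101000"  (len 8)
t=1: "11010000"  (len 8)
t=2: "1010000101"  (len 10)
t=3: "0100001010"  (len 10)
t=4: "100001010"  (len 9)
t=5: "000010100"  (len 9)
t=6: "00010100"  (len 8)
t=7: "0010100"  (len 7)
t=8: "010100"  (len 6)
t=9: "10100"  (len 5)
t=10: "0100101"  (len 7)
t=11: "100101"  (len 6)
t=12: "00101101"  (len 8)
t=13: "0101101"  (len 7)
t=14: "101101"  (len 6)
t=15: "011010"  (len 6)
t=16: "11010"  (len 5)
t=17: "10100"  (len 5)
t=18: "0100101"  (len 7)
t=19: "100101"  (len 6)
t=20: "00101101"  (len 8)
t=21: "0101101"  (len 7)
t=22: "101101"  (len 6)
t=23: "011010"  (len 6)
t=24: "11010"  (len 5)
t=25: "10100"  (len 5)
t=26: "0100101"  (len 7)
t=27: "100101"  (len 6)
t=28: "00101101"  (len 8)

8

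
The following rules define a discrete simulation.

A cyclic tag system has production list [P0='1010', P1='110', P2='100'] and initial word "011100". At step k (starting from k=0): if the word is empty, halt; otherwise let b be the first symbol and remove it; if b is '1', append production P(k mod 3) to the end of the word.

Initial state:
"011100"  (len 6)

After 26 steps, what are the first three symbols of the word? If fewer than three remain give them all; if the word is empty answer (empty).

010

[0] "011100"  (len 6)
[1] "11100"  (len 5)
[2] "1100110"  (len 7)
[3] "100110100"  (len 9)
[4] "001101001010"  (len 12)
[5] "01101001010"  (len 11)
[6] "1101001010"  (len 10)
[7] "1010010101010"  (len 13)
[8] "010010101010110"  (len 15)
[9] "10010101010110"  (len 14)
[10] "00101010101101010"  (len 17)
[11] "0101010101101010"  (len 16)
[12] "101010101101010"  (len 15)
[13] "010101011010101010"  (len 18)
[14] "10101011010101010"  (len 17)
[15] "0101011010101010100"  (len 19)
[16] "101011010101010100"  (len 18)
[17] "01011010101010100110"  (len 20)
[18] "1011010101010100110"  (len 19)
[19] "0110101010101001101010"  (len 22)
[20] "110101010101001101010"  (len 21)
[21] "10101010101001101010100"  (len 23)
[22] "01010101010011010101001010"  (len 26)
[23] "1010101010011010101001010"  (len 25)
[24] "010101010011010101001010100"  (len 27)
[25] "10101010011010101001010100"  (len 26)
[26] "0101010011010101001010100110"  (len 28)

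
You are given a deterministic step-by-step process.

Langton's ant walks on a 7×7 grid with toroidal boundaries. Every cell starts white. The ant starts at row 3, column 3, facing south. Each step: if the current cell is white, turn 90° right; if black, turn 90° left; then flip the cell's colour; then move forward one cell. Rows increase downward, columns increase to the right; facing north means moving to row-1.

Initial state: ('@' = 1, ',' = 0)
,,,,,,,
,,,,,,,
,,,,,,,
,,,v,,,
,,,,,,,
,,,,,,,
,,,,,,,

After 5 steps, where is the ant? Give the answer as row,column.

3,4

k=0  ,,,,,,,
,,,,,,,
,,,,,,,
,,,v,,,
,,,,,,,
,,,,,,,
,,,,,,,
k=1  ,,,,,,,
,,,,,,,
,,,,,,,
,,<@,,,
,,,,,,,
,,,,,,,
,,,,,,,
k=2  ,,,,,,,
,,,,,,,
,,^,,,,
,,@@,,,
,,,,,,,
,,,,,,,
,,,,,,,
k=3  ,,,,,,,
,,,,,,,
,,@>,,,
,,@@,,,
,,,,,,,
,,,,,,,
,,,,,,,
k=4  ,,,,,,,
,,,,,,,
,,@@,,,
,,@v,,,
,,,,,,,
,,,,,,,
,,,,,,,
k=5  ,,,,,,,
,,,,,,,
,,@@,,,
,,@,>,,
,,,,,,,
,,,,,,,
,,,,,,,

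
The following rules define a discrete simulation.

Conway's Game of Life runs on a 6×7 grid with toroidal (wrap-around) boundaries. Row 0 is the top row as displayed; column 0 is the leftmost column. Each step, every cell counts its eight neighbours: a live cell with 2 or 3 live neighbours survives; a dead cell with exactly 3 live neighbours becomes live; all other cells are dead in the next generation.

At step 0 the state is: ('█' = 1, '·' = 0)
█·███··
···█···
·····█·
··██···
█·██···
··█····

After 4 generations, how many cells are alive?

7

[0] █·███··
···█···
·····█·
··██···
█·██···
··█····
[1] ·██·█··
··██···
··███··
·████··
·······
····█··
[2] ·██·█··
·······
·······
·█··█··
··█·█··
···█···
[3] ··██···
·······
·······
···█···
··█·█··
·█··█··
[4] ··██···
·······
·······
···█···
··█·█··
·█··█··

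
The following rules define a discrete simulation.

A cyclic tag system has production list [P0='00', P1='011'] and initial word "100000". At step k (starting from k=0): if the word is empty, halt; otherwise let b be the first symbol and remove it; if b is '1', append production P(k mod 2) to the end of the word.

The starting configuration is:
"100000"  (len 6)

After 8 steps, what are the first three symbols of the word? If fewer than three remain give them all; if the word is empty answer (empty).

(empty)

0) "100000"  (len 6)
1) "0000000"  (len 7)
2) "000000"  (len 6)
3) "00000"  (len 5)
4) "0000"  (len 4)
5) "000"  (len 3)
6) "00"  (len 2)
7) "0"  (len 1)
8) (halted — word empty)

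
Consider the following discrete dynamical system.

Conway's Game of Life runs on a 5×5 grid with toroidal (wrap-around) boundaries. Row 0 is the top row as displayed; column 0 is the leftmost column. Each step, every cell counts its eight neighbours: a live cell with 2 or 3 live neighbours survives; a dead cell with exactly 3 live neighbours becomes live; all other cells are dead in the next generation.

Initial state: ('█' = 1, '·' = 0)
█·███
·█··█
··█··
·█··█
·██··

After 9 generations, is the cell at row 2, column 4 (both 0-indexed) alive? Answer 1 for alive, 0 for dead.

step 0: █·███
·█··█
··█··
·█··█
·██··
step 1: ····█
·█··█
·███·
██·█·
·····
step 2: █····
·█··█
···█·
██·██
█···█
step 3: ·█···
█···█
·█·█·
·███·
···█·
step 4: █···█
███·█
·█·█·
·█·██
·█·█·
step 5: ·····
··█··
·····
·█·██
·█·█·
step 6: ··█··
·····
··██·
█··██
█··██
step 7: ···██
··██·
··██·
██···
███··
step 8: █···█
·····
···██
█··██
··██·
step 9: ···██
█··█·
█··█·
█····
·██··

0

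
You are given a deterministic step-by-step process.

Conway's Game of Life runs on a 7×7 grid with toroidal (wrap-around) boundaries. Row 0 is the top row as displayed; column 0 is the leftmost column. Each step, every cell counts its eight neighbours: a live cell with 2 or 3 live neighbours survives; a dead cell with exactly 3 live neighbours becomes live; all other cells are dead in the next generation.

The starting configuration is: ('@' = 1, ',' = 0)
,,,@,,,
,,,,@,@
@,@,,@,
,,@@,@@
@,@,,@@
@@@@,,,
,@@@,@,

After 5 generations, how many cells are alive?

gen 0: ,,,@,,,
,,,,@,@
@,@,,@,
,,@@,@@
@,@,,@@
@@@@,,,
,@@@,@,
gen 1: ,,,@,@,
,,,@@@@
@@@,,,,
,,@@,,,
,,,,,@,
,,,,,@,
@,,,,,,
gen 2: ,,,@,@,
@@,@,@@
@@,,,@@
,,@@,,,
,,,,@,,
,,,,,,@
,,,,@,@
gen 3: ,,@@,,,
,@,,,,,
,,,@,@,
@@@@@@@
,,,@,,,
,,,,,,,
,,,,@,@
gen 4: ,,@@,,,
,,,@@,,
,,,@,@,
@@,,,@@
@@,@,@@
,,,,,,,
,,,@,,,
gen 5: ,,@,,,,
,,,,,,,
@,@@,@,
,@,,,,,
,@@,@@,
@,@,@,@
,,@@,,,

16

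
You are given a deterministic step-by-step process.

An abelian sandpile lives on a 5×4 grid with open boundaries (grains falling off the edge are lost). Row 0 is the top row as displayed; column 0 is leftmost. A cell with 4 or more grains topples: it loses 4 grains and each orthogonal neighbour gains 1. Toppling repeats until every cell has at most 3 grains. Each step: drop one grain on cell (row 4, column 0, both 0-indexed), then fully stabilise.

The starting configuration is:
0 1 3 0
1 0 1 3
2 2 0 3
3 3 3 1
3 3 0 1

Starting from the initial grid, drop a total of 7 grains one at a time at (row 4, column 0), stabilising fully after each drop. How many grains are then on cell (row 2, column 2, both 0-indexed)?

1

gen 0: 0 1 3 0
1 0 1 3
2 2 0 3
3 3 3 1
3 3 0 1
gen 1: 0 1 3 0
1 0 1 3
3 3 1 3
1 2 0 2
2 1 2 1
gen 2: 0 1 3 0
1 0 1 3
3 3 1 3
1 2 0 2
3 1 2 1
gen 3: 0 1 3 0
1 0 1 3
3 3 1 3
2 2 0 2
0 2 2 1
gen 4: 0 1 3 0
1 0 1 3
3 3 1 3
2 2 0 2
1 2 2 1
gen 5: 0 1 3 0
1 0 1 3
3 3 1 3
2 2 0 2
2 2 2 1
gen 6: 0 1 3 0
1 0 1 3
3 3 1 3
2 2 0 2
3 2 2 1
gen 7: 0 1 3 0
1 0 1 3
3 3 1 3
3 2 0 2
0 3 2 1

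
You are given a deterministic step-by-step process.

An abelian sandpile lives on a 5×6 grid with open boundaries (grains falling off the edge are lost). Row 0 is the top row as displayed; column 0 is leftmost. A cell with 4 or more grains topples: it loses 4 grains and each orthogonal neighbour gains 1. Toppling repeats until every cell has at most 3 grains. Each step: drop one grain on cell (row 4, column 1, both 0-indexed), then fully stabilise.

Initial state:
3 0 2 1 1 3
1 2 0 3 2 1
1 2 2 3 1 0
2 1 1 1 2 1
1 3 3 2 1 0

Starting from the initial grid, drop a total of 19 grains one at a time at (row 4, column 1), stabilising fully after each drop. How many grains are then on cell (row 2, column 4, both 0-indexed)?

2

k=0  3 0 2 1 1 3
1 2 0 3 2 1
1 2 2 3 1 0
2 1 1 1 2 1
1 3 3 2 1 0
k=1  3 0 2 1 1 3
1 2 0 3 2 1
1 2 2 3 1 0
2 2 2 1 2 1
2 1 0 3 1 0
k=2  3 0 2 1 1 3
1 2 0 3 2 1
1 2 2 3 1 0
2 2 2 1 2 1
2 2 0 3 1 0
k=3  3 0 2 1 1 3
1 2 0 3 2 1
1 2 2 3 1 0
2 2 2 1 2 1
2 3 0 3 1 0
k=4  3 0 2 1 1 3
1 2 0 3 2 1
1 2 2 3 1 0
2 3 2 1 2 1
3 0 1 3 1 0
k=5  3 0 2 1 1 3
1 2 0 3 2 1
1 2 2 3 1 0
2 3 2 1 2 1
3 1 1 3 1 0
k=6  3 0 2 1 1 3
1 2 0 3 2 1
1 2 2 3 1 0
2 3 2 1 2 1
3 2 1 3 1 0
k=7  3 0 2 1 1 3
1 2 0 3 2 1
1 2 2 3 1 0
2 3 2 1 2 1
3 3 1 3 1 0
k=8  3 0 2 1 1 3
1 2 0 3 2 1
2 3 2 3 1 0
0 1 3 1 2 1
1 2 2 3 1 0
k=9  3 0 2 1 1 3
1 2 0 3 2 1
2 3 2 3 1 0
0 1 3 1 2 1
1 3 2 3 1 0
k=10  3 0 2 1 1 3
1 2 0 3 2 1
2 3 2 3 1 0
0 2 3 1 2 1
2 0 3 3 1 0
k=11  3 0 2 1 1 3
1 2 0 3 2 1
2 3 2 3 1 0
0 2 3 1 2 1
2 1 3 3 1 0
k=12  3 0 2 1 1 3
1 2 0 3 2 1
2 3 2 3 1 0
0 2 3 1 2 1
2 2 3 3 1 0
k=13  3 0 2 1 1 3
1 2 0 3 2 1
2 3 2 3 1 0
0 2 3 1 2 1
2 3 3 3 1 0
k=14  3 0 2 2 1 3
1 3 2 0 3 1
3 1 1 2 2 0
1 1 3 0 3 1
3 2 2 1 2 0
k=15  3 0 2 2 1 3
1 3 2 0 3 1
3 1 1 2 2 0
1 1 3 0 3 1
3 3 2 1 2 0
k=16  3 0 2 2 1 3
1 3 2 0 3 1
3 1 1 2 2 0
2 2 3 0 3 1
0 1 3 1 2 0
k=17  3 0 2 2 1 3
1 3 2 0 3 1
3 1 1 2 2 0
2 2 3 0 3 1
0 2 3 1 2 0
k=18  3 0 2 2 1 3
1 3 2 0 3 1
3 1 1 2 2 0
2 2 3 0 3 1
0 3 3 1 2 0
k=19  3 0 2 2 1 3
1 3 2 0 3 1
3 2 2 2 2 0
3 0 1 1 3 1
1 2 1 2 2 0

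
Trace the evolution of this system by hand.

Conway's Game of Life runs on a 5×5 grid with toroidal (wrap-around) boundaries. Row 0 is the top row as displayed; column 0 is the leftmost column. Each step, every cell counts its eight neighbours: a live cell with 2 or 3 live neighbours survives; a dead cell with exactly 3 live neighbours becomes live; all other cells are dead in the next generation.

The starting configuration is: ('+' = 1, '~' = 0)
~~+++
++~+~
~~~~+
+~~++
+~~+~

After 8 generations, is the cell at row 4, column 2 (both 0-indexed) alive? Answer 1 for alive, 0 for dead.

0

step 0: ~~+++
++~+~
~~~~+
+~~++
+~~+~
step 1: ~~~~~
++~~~
~++~~
+~~+~
++~~~
step 2: ~~~~~
+++~~
~~+~+
+~~~+
++~~+
step 3: ~~+~+
++++~
~~+~+
~~~~~
~+~~+
step 4: ~~~~+
+~~~~
+~+~+
+~~+~
+~~+~
step 5: +~~~+
++~+~
+~~+~
+~++~
+~~+~
step 6: ~~++~
~+++~
+~~+~
+~++~
+~++~
step 7: ~~~~~
~+~~~
+~~~~
+~~~~
~~~~~
step 8: ~~~~~
~~~~~
++~~~
~~~~~
~~~~~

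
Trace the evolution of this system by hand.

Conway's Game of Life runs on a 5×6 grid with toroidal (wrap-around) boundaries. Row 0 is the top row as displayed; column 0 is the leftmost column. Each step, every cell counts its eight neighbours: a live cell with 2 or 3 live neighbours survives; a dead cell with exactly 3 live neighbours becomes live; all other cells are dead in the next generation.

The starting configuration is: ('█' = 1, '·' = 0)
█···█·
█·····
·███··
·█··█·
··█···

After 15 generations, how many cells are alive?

9

[0] █···█·
█·····
·███··
·█··█·
··█···
[1] ·█···█
█·██·█
████··
·█····
·█·█·█
[2] ·█·█·█
···█·█
···███
···██·
·█··█·
[3] ···█·█
···█·█
··█··█
··█···
█····█
[4] ·····█
█·██·█
··███·
██···█
█···██
[5] ·█·█··
███··█
······
·██···
·█··█·
[6] ···███
███···
······
·██···
██·█··
[7] ···███
██████
█·····
███···
██·█·█
[8] ······
·██···
····█·
··█···
···█··
[9] ··█···
······
·███··
···█··
······
[10] ······
·█·█··
··██··
···█··
······
[11] ······
···█··
···██·
··██··
······
[12] ······
···██·
····█·
··███·
······
[13] ······
···██·
··█··█
···██·
···█··
[14] ···██·
···██·
··█··█
··███·
···██·
[15] ··█··█
··█··█
··█··█
··█··█
·····█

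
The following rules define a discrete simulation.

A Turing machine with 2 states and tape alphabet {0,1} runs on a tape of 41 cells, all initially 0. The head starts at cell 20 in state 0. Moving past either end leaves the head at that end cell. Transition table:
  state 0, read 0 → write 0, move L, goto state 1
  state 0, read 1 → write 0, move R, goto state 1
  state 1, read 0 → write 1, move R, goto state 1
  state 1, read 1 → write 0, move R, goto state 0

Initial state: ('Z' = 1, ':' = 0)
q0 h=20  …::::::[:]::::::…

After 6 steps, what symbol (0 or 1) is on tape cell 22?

gen 0: q0 h=20  …::::::[:]::::::…
gen 1: q1 h=19  …::::::[:]::::::…
gen 2: q1 h=20  …:::::Z[:]::::::…
gen 3: q1 h=21  …::::ZZ[:]::::::…
gen 4: q1 h=22  …:::ZZZ[:]::::::…
gen 5: q1 h=23  …::ZZZZ[:]::::::…
gen 6: q1 h=24  …:ZZZZZ[:]::::::…

1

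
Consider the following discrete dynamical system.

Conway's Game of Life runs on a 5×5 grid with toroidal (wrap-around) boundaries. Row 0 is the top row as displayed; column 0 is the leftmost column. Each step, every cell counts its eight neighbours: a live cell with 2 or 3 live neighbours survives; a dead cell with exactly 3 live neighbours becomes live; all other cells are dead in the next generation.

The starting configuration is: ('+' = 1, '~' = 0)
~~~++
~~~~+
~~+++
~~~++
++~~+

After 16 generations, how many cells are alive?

t=0: ~~~++
~~~~+
~~+++
~~~++
++~~+
t=1: ~~~+~
+~+~~
+~+~~
~+~~~
~~+~~
t=2: ~+++~
~~+++
+~+~~
~++~~
~~+~~
t=3: ~+~~+
+~~~+
+~~~+
~~++~
~~~~~
t=4: ~~~~+
~+~+~
++~~~
~~~++
~~++~
t=5: ~~~~+
~++~+
++~+~
++~++
~~+~~
t=6: +++~~
~++~+
~~~~~
~~~+~
~++~~
t=7: ~~~~~
~~++~
~~++~
~~+~~
+~~+~
t=8: ~~+++
~~++~
~+~~~
~++~+
~~~~~
t=9: ~~+~+
~+~~+
++~~~
+++~~
++~~+
t=10: ~~+~+
~++++
~~~~+
~~+~~
~~~~+
t=11: ~++~+
~++~+
++~~+
~~~+~
~~~~~
t=12: ~++~~
~~~~+
~+~~+
+~~~+
~~++~
t=13: ~++~~
~+++~
~~~++
+++~+
+~+++
t=14: ~~~~~
++~~+
~~~~~
~~~~~
~~~~~
t=15: +~~~~
+~~~~
+~~~~
~~~~~
~~~~~
t=16: ~~~~~
++~~+
~~~~~
~~~~~
~~~~~

3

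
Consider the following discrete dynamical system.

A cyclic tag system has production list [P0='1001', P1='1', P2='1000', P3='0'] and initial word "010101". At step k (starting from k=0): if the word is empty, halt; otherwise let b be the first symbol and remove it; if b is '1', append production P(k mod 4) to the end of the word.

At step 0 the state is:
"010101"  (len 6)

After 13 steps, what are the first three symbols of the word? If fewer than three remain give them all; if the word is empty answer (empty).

100

t=0: "010101"  (len 6)
t=1: "10101"  (len 5)
t=2: "01011"  (len 5)
t=3: "1011"  (len 4)
t=4: "0110"  (len 4)
t=5: "110"  (len 3)
t=6: "101"  (len 3)
t=7: "011000"  (len 6)
t=8: "11000"  (len 5)
t=9: "10001001"  (len 8)
t=10: "00010011"  (len 8)
t=11: "0010011"  (len 7)
t=12: "010011"  (len 6)
t=13: "10011"  (len 5)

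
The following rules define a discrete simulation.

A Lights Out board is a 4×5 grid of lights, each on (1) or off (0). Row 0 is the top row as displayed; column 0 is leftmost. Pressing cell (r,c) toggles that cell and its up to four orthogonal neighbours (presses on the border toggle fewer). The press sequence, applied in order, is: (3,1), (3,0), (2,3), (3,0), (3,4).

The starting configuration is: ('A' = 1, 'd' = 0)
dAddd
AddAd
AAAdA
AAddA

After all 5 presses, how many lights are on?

0) dAddd
AddAd
AAAdA
AAddA
1) dAddd
AddAd
AdAdA
ddAdA
2) dAddd
AddAd
ddAdA
AAAdA
3) dAddd
Adddd
dddAd
AAAAA
4) dAddd
Adddd
AddAd
ddAAA
5) dAddd
Adddd
AddAA
ddAdd

6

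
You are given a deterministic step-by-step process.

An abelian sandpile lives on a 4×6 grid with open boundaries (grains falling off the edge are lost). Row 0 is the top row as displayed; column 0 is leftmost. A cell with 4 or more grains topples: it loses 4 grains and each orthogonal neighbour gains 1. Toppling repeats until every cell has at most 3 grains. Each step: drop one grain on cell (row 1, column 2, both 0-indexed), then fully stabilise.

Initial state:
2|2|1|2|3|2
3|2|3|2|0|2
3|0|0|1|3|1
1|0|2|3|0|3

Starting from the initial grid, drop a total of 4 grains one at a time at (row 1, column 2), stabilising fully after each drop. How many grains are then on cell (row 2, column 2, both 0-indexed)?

1

[0] 2|2|1|2|3|2
3|2|3|2|0|2
3|0|0|1|3|1
1|0|2|3|0|3
[1] 2|2|2|2|3|2
3|3|0|3|0|2
3|0|1|1|3|1
1|0|2|3|0|3
[2] 2|2|2|2|3|2
3|3|1|3|0|2
3|0|1|1|3|1
1|0|2|3|0|3
[3] 2|2|2|2|3|2
3|3|2|3|0|2
3|0|1|1|3|1
1|0|2|3|0|3
[4] 2|2|2|2|3|2
3|3|3|3|0|2
3|0|1|1|3|1
1|0|2|3|0|3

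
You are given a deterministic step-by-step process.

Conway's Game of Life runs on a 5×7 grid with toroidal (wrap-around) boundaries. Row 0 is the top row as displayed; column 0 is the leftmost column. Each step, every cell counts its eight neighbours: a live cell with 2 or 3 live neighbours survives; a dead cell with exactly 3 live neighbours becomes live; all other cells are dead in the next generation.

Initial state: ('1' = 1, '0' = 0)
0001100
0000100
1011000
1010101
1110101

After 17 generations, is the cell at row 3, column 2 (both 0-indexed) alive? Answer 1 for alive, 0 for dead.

1

step 0: 0001100
0000100
1011000
1010101
1110101
step 1: 1110100
0010100
1010111
0000100
0010101
step 2: 1010100
0010100
0100101
1100100
1010100
step 3: 0010110
1010100
0110100
0010101
1010111
step 4: 1010000
0010100
1010100
0010101
1010000
step 5: 0010000
0010000
0010100
1010011
1010001
step 6: 0011000
0110000
0010011
1010010
1011010
step 7: 0000100
0100000
1011011
1010010
0000000
step 8: 0000000
1111111
1011110
1011110
0000000
step 9: 1111111
1000000
0000000
0010010
0001100
step 10: 1110011
1011110
0000000
0001100
1000000
step 11: 0010010
1011110
0010010
0000000
1011110
step 12: 0000000
0010010
0110011
0110011
0111111
step 13: 0100001
0110011
0001100
0000000
0101101
step 14: 0101101
0111111
0011110
0010010
0010010
step 15: 0100001
0100001
0000000
0110011
0110011
step 16: 0100001
0000000
0110011
0110011
0000000
step 17: 0000000
0110011
0110011
0110011
0110011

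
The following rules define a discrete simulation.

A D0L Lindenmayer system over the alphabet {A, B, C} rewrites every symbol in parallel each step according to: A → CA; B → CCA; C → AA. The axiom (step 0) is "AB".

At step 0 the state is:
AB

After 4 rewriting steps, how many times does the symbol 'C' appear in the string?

12

gen 0: AB
gen 1: CACCA
gen 2: AACAAAAACA
gen 3: CACAAACACACACACAAACA
gen 4: AACAAACACACAAACAAACAAACAAACAAACACACAAACA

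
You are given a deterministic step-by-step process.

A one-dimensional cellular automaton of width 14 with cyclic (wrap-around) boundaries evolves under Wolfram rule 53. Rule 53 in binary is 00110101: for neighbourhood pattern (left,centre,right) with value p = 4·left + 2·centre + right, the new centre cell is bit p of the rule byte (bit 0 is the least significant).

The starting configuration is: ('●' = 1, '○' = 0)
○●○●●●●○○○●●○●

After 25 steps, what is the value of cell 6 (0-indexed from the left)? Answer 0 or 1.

[0] ○●○●●●●○○○●●○●
[1] ●●●○○○○●●○○○●●
[2] ○○○●●●○○○●●○○○
[3] ●●○○○○●●○○○●●●
[4] ○○●●●○○○●●○○○○
[5] ●○○○○●●○○○●●●●
[6] ○●●●○○○●●○○○○○
[7] ○○○○●●○○○●●●●●
[8] ●●●○○○●●○○○○○○
[9] ○○○●●○○○●●●●●○
[10] ●●○○○●●○○○○○○●
[11] ○○●●○○○●●●●●○○
[12] ●○○○●●○○○○○○●●
[13] ○●●○○○●●●●●○○○
[14] ○○○●●○○○○○○●●●
[15] ●●○○○●●●●●○○○○
[16] ○○●●○○○○○○●●●○
[17] ●○○○●●●●●○○○○●
[18] ○●●○○○○○○●●●○○
[19] ○○○●●●●●○○○○●●
[20] ●●○○○○○○●●●○○○
[21] ○○●●●●●○○○○●●○
[22] ●○○○○○○●●●○○○●
[23] ○●●●●●○○○○●●○○
[24] ○○○○○○●●●○○○●●
[25] ●●●●●○○○○●●○○○

0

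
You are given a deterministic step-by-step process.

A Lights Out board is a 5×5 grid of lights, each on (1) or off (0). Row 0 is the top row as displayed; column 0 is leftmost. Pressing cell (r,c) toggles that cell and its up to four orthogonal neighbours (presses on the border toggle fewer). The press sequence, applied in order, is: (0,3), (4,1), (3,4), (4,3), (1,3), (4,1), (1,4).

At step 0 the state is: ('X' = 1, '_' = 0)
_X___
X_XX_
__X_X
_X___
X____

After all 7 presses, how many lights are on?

11

gen 0: _X___
X_XX_
__X_X
_X___
X____
gen 1: _XXXX
X_X__
__X_X
_X___
X____
gen 2: _XXXX
X_X__
__X_X
_____
_XX__
gen 3: _XXXX
X_X__
__X__
___XX
_XX_X
gen 4: _XXXX
X_X__
__X__
____X
_X_X_
gen 5: _XX_X
X__XX
__XX_
____X
_X_X_
gen 6: _XX_X
X__XX
__XX_
_X__X
X_XX_
gen 7: _XX__
X____
__XXX
_X__X
X_XX_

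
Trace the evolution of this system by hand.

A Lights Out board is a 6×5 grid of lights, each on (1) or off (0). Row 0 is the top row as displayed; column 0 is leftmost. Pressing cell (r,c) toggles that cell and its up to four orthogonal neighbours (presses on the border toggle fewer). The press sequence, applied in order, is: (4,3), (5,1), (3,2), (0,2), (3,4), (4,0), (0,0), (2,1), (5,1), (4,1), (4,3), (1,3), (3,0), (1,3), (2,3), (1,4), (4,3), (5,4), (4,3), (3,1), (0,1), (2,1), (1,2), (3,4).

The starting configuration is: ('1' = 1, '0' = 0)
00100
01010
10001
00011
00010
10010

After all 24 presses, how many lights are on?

0) 00100
01010
10001
00011
00010
10010
1) 00100
01010
10001
00001
00101
10000
2) 00100
01010
10001
00001
01101
01100
3) 00100
01010
10101
01111
01001
01100
4) 01010
01110
10101
01111
01001
01100
5) 01010
01110
10100
01100
01000
01100
6) 01010
01110
10100
11100
10000
11100
7) 10010
11110
10100
11100
10000
11100
8) 10010
10110
01000
10100
10000
11100
9) 10010
10110
01000
10100
11000
00000
10) 10010
10110
01000
11100
00100
01000
11) 10010
10110
01000
11110
00011
01010
12) 10000
10001
01010
11110
00011
01010
13) 10000
10001
11010
00110
10011
01010
14) 10010
10110
11000
00110
10011
01010
15) 10010
10100
11111
00100
10011
01010
16) 10011
10111
11110
00100
10011
01010
17) 10011
10111
11110
00110
10100
01000
18) 10011
10111
11110
00110
10101
01011
19) 10011
10111
11110
00100
10010
01001
20) 10011
10111
10110
11000
11010
01001
21) 01111
11111
10110
11000
11010
01001
22) 01111
10111
01010
10000
11010
01001
23) 01011
11001
01110
10000
11010
01001
24) 01011
11001
01111
10011
11011
01001

19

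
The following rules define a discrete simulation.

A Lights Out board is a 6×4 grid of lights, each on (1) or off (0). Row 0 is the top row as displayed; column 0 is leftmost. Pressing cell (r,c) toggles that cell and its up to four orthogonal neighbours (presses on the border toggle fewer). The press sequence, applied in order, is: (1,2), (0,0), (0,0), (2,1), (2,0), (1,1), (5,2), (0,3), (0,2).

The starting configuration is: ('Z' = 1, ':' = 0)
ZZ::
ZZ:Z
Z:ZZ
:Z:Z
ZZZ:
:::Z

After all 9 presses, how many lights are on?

16

0) ZZ::
ZZ:Z
Z:ZZ
:Z:Z
ZZZ:
:::Z
1) ZZZ:
Z:Z:
Z::Z
:Z:Z
ZZZ:
:::Z
2) ::Z:
::Z:
Z::Z
:Z:Z
ZZZ:
:::Z
3) ZZZ:
Z:Z:
Z::Z
:Z:Z
ZZZ:
:::Z
4) ZZZ:
ZZZ:
:ZZZ
:::Z
ZZZ:
:::Z
5) ZZZ:
:ZZ:
Z:ZZ
Z::Z
ZZZ:
:::Z
6) Z:Z:
Z:::
ZZZZ
Z::Z
ZZZ:
:::Z
7) Z:Z:
Z:::
ZZZZ
Z::Z
ZZ::
:ZZ:
8) Z::Z
Z::Z
ZZZZ
Z::Z
ZZ::
:ZZ:
9) ZZZ:
Z:ZZ
ZZZZ
Z::Z
ZZ::
:ZZ:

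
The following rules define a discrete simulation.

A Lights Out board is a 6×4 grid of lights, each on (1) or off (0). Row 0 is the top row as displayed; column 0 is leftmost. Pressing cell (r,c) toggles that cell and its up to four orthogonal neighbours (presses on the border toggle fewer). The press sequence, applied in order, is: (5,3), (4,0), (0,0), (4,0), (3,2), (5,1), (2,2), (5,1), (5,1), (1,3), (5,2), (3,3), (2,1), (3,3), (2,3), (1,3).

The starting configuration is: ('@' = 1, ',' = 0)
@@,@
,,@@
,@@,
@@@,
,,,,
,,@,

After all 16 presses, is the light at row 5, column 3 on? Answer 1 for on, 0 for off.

t=0: @@,@
,,@@
,@@,
@@@,
,,,,
,,@,
t=1: @@,@
,,@@
,@@,
@@@,
,,,@
,,,@
t=2: @@,@
,,@@
,@@,
,@@,
@@,@
@,,@
t=3: ,,,@
@,@@
,@@,
,@@,
@@,@
@,,@
t=4: ,,,@
@,@@
,@@,
@@@,
,,,@
,,,@
t=5: ,,,@
@,@@
,@,,
@,,@
,,@@
,,,@
t=6: ,,,@
@,@@
,@,,
@,,@
,@@@
@@@@
t=7: ,,,@
@,,@
,,@@
@,@@
,@@@
@@@@
t=8: ,,,@
@,,@
,,@@
@,@@
,,@@
,,,@
t=9: ,,,@
@,,@
,,@@
@,@@
,@@@
@@@@
t=10: ,,,,
@,@,
,,@,
@,@@
,@@@
@@@@
t=11: ,,,,
@,@,
,,@,
@,@@
,@,@
@,,,
t=12: ,,,,
@,@,
,,@@
@,,,
,@,,
@,,,
t=13: ,,,,
@@@,
@@,@
@@,,
,@,,
@,,,
t=14: ,,,,
@@@,
@@,,
@@@@
,@,@
@,,,
t=15: ,,,,
@@@@
@@@@
@@@,
,@,@
@,,,
t=16: ,,,@
@@,,
@@@,
@@@,
,@,@
@,,,

0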